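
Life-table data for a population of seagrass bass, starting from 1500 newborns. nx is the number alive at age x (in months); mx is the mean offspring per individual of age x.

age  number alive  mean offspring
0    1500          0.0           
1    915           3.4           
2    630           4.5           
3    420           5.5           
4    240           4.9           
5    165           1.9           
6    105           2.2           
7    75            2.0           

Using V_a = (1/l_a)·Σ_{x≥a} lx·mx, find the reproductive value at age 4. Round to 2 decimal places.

7.79

lx = nx/n0 = nx/1500: 1, 0.61, 0.42, 0.28, 0.16, 0.11, 0.07, 0.05
lx·mx for x ≥ 4: 0.784, 0.209, 0.154, 0.1 → sum = 1.247
V_4 = 1.247 / l_4 = 1.247 / 0.16 = 7.79375 → 7.79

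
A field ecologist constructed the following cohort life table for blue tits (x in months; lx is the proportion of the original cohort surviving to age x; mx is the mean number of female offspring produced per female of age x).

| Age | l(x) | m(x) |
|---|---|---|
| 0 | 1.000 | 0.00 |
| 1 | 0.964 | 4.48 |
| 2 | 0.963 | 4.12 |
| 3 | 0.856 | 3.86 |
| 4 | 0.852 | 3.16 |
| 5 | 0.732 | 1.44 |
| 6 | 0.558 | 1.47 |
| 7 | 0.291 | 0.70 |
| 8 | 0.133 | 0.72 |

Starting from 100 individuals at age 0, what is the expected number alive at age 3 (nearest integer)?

Expected survivors = N0 · l_3 = 100 × 0.856 = 85.6 → 86

86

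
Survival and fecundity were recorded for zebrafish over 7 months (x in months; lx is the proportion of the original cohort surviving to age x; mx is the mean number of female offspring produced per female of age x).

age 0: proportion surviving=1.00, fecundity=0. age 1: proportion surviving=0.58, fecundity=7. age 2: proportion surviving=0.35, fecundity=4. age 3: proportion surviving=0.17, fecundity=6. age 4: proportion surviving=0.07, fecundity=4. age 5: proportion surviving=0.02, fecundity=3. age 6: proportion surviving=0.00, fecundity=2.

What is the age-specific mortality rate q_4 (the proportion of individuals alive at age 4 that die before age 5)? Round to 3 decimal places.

q_4 = (l_4 − l_5) / l_4 = (0.07 − 0.02) / 0.07
     = 0.05 / 0.07 = 0.714286… → 0.714

0.714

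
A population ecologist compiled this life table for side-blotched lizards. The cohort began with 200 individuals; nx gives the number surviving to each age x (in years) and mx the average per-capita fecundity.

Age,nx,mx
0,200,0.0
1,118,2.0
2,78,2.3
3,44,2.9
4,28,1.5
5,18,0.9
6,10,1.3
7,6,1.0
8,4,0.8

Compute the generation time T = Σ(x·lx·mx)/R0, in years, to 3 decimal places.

lx = nx/n0 = nx/200: 1, 0.59, 0.39, 0.22, 0.14, 0.09, 0.05, 0.03, 0.02
lx·mx: 0, 1.18, 0.897, 0.638, 0.21, 0.081, 0.065, 0.03, 0.016 → R0 = 3.117
x·lx·mx: 0, 1.18, 1.794, 1.914, 0.84, 0.405, 0.39, 0.21, 0.128 → Σ = 6.861
T = 6.861 / 3.117 = 2.201155… → 2.201

2.201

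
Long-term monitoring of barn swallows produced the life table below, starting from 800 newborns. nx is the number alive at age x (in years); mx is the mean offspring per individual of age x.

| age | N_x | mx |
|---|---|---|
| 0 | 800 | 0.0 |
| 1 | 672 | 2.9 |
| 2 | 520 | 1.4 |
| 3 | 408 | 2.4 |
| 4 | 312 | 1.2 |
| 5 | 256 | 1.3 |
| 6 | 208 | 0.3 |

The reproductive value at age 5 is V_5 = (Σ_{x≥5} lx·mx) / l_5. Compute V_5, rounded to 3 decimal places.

lx = nx/n0 = nx/800: 1, 0.84, 0.65, 0.51, 0.39, 0.32, 0.26
lx·mx for x ≥ 5: 0.416, 0.078 → sum = 0.494
V_5 = 0.494 / l_5 = 0.494 / 0.32 = 1.54375 → 1.544

1.544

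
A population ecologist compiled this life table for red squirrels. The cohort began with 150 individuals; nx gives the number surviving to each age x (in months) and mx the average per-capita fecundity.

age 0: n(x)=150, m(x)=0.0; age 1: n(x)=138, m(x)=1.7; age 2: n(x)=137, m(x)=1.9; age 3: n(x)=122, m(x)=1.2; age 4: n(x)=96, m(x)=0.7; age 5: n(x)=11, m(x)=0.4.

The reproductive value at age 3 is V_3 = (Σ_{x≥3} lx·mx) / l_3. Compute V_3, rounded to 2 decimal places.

lx = nx/n0 = nx/150: 1, 0.92, 0.91333…, 0.81333…, 0.64, 0.07333…
lx·mx for x ≥ 3: 0.976…, 0.448, 0.029333… → sum = 1.453333…
V_3 = 1.453333… / l_3 = 1.453333… / 0.813333… = 1.786885… → 1.79

1.79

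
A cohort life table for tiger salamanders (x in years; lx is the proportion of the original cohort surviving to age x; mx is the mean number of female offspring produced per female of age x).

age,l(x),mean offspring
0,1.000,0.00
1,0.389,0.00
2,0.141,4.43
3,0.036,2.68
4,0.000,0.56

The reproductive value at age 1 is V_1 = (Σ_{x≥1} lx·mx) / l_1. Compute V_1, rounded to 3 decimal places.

1.854

lx·mx for x ≥ 1: 0, 0.62463, 0.09648, 0 → sum = 0.72111
V_1 = 0.72111 / l_1 = 0.72111 / 0.389 = 1.853753… → 1.854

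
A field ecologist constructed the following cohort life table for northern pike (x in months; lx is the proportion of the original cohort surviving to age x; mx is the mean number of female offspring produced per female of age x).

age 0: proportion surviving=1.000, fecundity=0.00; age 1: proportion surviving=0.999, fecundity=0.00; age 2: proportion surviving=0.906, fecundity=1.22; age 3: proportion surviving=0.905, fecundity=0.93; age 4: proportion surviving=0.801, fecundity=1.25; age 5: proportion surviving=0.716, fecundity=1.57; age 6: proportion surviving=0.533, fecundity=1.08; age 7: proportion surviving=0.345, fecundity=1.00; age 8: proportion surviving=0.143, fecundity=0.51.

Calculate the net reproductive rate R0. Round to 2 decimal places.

5.07

lx·mx by age: 0, 0, 1.10532, 0.84165, 1.00125, 1.12412, 0.57564, 0.345, 0.07293
R0 = Σ lx·mx = 5.06591 → 5.07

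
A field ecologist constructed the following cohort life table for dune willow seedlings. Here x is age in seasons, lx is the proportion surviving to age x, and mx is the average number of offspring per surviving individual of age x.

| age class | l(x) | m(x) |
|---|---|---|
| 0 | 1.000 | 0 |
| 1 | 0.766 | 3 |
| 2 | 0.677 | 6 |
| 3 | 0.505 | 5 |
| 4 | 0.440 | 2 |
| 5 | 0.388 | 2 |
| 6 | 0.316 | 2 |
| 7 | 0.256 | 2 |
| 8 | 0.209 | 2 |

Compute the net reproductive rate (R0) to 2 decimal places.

12.10

lx·mx by age: 0, 2.298, 4.062, 2.525, 0.88, 0.776, 0.632, 0.512, 0.418
R0 = Σ lx·mx = 12.103 → 12.10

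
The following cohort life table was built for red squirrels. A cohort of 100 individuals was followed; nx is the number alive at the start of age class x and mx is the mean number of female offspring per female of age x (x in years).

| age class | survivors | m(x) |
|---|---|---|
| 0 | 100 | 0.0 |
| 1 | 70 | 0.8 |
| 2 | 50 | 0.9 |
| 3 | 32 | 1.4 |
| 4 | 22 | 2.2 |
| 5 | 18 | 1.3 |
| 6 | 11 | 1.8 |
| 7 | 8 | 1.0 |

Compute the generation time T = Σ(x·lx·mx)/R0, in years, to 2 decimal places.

3.12

lx = nx/n0 = nx/100: 1, 0.7, 0.5, 0.32, 0.22, 0.18, 0.11, 0.08
lx·mx: 0, 0.56, 0.45, 0.448, 0.484, 0.234, 0.198, 0.08 → R0 = 2.454
x·lx·mx: 0, 0.56, 0.9, 1.344, 1.936, 1.17, 1.188, 0.56 → Σ = 7.658
T = 7.658 / 2.454 = 3.120619… → 3.12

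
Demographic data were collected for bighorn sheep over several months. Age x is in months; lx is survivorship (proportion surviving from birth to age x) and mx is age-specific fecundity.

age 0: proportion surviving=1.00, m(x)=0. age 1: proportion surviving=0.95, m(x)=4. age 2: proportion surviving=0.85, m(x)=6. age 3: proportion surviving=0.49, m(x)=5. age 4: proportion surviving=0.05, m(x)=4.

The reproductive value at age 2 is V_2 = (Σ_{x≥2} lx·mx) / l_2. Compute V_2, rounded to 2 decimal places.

9.12

lx·mx for x ≥ 2: 5.1, 2.45, 0.2 → sum = 7.75
V_2 = 7.75 / l_2 = 7.75 / 0.85 = 9.117647… → 9.12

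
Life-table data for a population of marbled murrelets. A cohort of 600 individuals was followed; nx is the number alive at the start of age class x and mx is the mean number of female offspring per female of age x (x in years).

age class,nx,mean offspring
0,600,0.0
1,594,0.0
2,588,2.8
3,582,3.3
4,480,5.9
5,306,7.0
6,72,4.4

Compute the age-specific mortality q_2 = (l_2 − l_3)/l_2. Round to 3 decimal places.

lx = nx/n0 = nx/600: 1, 0.99, 0.98, 0.97, 0.8, 0.51, 0.12
q_2 = (l_2 − l_3) / l_2 = (0.98 − 0.97) / 0.98
     = 0.01 / 0.98 = 0.010204… → 0.010

0.010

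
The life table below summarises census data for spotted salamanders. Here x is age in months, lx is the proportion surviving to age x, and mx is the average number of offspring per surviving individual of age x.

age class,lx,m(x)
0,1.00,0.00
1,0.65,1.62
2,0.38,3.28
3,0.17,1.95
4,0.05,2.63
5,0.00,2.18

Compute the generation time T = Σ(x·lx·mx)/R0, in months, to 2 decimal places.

1.83

lx·mx: 0, 1.053, 1.2464, 0.3315, 0.1315, 0 → R0 = 2.7624
x·lx·mx: 0, 1.053, 2.4928, 0.9945, 0.526, 0 → Σ = 5.0663
T = 5.0663 / 2.7624 = 1.834021… → 1.83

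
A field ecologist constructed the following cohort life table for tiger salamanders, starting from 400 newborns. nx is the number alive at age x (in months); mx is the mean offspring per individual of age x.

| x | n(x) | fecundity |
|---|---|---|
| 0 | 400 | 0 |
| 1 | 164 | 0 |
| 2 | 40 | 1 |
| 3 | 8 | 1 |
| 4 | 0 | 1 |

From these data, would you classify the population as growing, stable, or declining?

declining

lx = nx/n0 = nx/400: 1, 0.41, 0.1, 0.02, 0
R0 = Σ lx·mx = 0 + 0 + 0.1 + 0.02 + 0 = 0.12
R0 < 1, so the population is declining.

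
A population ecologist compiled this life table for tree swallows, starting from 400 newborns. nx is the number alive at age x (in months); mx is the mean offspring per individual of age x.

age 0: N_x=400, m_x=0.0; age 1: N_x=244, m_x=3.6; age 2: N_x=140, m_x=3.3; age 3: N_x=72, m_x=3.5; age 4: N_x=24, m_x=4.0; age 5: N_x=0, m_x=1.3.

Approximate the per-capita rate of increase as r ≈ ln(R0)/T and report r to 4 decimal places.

0.8263

lx = nx/n0 = nx/400: 1, 0.61, 0.35, 0.18, 0.06, 0
R0 = Σ lx·mx = 0 + 2.196 + 1.155 + 0.63 + 0.24 + 0 = 4.221
Σ x·lx·mx = 7.356; T = 7.356/4.221 = 1.74271…
r ≈ ln(R0)/T = ln(4.221)/1.74271… = 0.826338… → 0.8263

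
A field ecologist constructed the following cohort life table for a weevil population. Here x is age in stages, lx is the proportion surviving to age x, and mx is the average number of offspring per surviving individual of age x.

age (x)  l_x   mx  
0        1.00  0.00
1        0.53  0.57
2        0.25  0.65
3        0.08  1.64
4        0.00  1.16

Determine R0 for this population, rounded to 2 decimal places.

lx·mx by age: 0, 0.3021, 0.1625, 0.1312, 0
R0 = Σ lx·mx = 0.5958 → 0.60

0.60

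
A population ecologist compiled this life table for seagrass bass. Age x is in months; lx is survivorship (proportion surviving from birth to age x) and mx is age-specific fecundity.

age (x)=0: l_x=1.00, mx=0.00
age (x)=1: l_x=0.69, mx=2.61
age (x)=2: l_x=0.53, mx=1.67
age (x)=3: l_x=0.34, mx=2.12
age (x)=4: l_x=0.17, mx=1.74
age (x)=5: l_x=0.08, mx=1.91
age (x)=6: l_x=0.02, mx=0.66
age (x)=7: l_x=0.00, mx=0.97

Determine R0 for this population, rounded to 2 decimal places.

lx·mx by age: 0, 1.8009, 0.8851, 0.7208, 0.2958, 0.1528, 0.0132, 0
R0 = Σ lx·mx = 3.8686 → 3.87

3.87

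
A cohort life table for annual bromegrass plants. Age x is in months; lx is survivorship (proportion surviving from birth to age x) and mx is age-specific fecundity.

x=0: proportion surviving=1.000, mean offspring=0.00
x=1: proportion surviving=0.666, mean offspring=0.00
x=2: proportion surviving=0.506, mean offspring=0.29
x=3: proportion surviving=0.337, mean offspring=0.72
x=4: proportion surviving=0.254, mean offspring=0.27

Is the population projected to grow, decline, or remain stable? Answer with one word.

declining

R0 = Σ lx·mx = 0 + 0 + 0.14674 + 0.24264 + 0.06858 = 0.45796
R0 < 1, so the population is declining.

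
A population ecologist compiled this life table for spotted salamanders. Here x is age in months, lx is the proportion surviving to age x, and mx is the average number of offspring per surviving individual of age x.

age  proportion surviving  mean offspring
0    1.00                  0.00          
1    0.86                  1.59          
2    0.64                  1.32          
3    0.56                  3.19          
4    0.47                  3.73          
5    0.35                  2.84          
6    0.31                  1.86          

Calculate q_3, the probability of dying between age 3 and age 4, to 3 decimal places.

0.161

q_3 = (l_3 − l_4) / l_3 = (0.56 − 0.47) / 0.56
     = 0.09 / 0.56 = 0.160714… → 0.161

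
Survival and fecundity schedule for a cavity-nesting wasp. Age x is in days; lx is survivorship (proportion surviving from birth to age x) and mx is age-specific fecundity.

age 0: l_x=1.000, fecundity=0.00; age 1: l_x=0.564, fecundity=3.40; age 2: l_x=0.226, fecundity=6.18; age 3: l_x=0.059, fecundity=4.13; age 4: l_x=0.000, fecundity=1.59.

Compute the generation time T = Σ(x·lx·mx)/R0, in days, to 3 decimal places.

1.530

lx·mx: 0, 1.9176, 1.39668, 0.24367, 0 → R0 = 3.55795
x·lx·mx: 0, 1.9176, 2.79336, 0.73101, 0 → Σ = 5.44197
T = 5.44197 / 3.55795 = 1.529524… → 1.530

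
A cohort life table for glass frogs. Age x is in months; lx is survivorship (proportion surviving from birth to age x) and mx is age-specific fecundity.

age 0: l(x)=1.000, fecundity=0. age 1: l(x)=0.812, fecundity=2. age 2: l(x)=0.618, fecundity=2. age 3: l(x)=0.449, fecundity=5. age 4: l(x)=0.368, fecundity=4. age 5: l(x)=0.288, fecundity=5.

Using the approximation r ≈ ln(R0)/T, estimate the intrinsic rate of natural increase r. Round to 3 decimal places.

0.698

R0 = Σ lx·mx = 0 + 1.624 + 1.236 + 2.245 + 1.472 + 1.44 = 8.017
Σ x·lx·mx = 23.919; T = 23.919/8.017 = 2.98353…
r ≈ ln(R0)/T = ln(8.017)/2.98353… = 0.69768… → 0.698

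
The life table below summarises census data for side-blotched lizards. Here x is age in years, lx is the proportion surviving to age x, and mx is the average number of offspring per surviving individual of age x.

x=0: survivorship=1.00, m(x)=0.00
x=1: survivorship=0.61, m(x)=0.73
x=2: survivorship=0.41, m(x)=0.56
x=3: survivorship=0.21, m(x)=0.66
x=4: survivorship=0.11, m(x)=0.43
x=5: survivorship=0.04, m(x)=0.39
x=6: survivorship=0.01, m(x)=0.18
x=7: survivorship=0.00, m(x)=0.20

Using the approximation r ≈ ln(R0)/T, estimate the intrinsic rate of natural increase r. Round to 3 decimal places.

R0 = Σ lx·mx = 0 + 0.4453 + 0.2296 + 0.1386 + 0.0473 + 0.0156 + 0.0018 + 0 = 0.8782
Σ x·lx·mx = 1.5983; T = 1.5983/0.8782 = 1.81997…
r ≈ ln(R0)/T = ln(0.8782)/1.81997… = -0.07136… → -0.071

-0.071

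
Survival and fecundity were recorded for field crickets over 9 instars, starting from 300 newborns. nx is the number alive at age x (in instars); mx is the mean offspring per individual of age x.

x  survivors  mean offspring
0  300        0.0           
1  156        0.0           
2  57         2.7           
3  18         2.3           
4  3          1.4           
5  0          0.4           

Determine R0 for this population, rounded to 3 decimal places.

0.665

lx = nx/n0 = nx/300: 1, 0.52, 0.19, 0.06, 0.01, 0
lx·mx by age: 0, 0, 0.513, 0.138, 0.014, 0
R0 = Σ lx·mx = 0.665 → 0.665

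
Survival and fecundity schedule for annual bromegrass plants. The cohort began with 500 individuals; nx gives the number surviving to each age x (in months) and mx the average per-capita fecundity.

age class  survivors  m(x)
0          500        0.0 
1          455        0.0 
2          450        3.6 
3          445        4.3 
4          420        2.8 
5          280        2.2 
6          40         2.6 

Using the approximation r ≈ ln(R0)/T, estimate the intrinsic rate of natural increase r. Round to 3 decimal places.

0.745

lx = nx/n0 = nx/500: 1, 0.91, 0.9, 0.89, 0.84, 0.56, 0.08
R0 = Σ lx·mx = 0 + 0 + 3.24 + 3.827 + 2.352 + 1.232 + 0.208 = 10.859
Σ x·lx·mx = 34.777; T = 34.777/10.859 = 3.2026…
r ≈ ln(R0)/T = ln(10.859)/3.2026… = 0.74471… → 0.745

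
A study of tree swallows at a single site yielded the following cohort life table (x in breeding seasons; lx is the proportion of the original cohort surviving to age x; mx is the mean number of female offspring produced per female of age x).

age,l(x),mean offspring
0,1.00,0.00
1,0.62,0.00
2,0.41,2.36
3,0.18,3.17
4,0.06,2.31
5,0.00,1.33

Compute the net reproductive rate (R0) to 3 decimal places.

lx·mx by age: 0, 0, 0.9676, 0.5706, 0.1386, 0
R0 = Σ lx·mx = 1.6768 → 1.677

1.677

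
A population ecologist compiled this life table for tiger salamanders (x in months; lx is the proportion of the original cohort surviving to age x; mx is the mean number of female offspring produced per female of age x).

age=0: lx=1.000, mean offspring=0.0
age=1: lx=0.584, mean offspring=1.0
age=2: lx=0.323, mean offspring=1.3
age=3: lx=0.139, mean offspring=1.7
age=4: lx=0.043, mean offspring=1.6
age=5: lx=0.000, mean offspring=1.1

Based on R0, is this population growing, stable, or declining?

growing

R0 = Σ lx·mx = 0 + 0.584 + 0.4199 + 0.2363 + 0.0688 + 0 = 1.309
R0 > 1, so the population is growing.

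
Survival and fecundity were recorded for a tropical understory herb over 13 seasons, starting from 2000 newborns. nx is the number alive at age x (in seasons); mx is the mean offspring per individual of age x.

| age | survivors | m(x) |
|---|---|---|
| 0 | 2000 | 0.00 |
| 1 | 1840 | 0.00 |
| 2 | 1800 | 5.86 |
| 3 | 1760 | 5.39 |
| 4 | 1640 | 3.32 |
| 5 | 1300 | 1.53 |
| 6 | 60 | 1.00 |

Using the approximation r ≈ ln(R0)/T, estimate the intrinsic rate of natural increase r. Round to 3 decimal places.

lx = nx/n0 = nx/2000: 1, 0.92, 0.9, 0.88, 0.82, 0.65, 0.03
R0 = Σ lx·mx = 0 + 0 + 5.274 + 4.7432 + 2.7224 + 0.9945 + 0.03 = 13.7641
Σ x·lx·mx = 40.8197; T = 40.8197/13.7641 = 2.96566…
r ≈ ln(R0)/T = ln(13.7641)/2.96566… = 0.88414… → 0.884

0.884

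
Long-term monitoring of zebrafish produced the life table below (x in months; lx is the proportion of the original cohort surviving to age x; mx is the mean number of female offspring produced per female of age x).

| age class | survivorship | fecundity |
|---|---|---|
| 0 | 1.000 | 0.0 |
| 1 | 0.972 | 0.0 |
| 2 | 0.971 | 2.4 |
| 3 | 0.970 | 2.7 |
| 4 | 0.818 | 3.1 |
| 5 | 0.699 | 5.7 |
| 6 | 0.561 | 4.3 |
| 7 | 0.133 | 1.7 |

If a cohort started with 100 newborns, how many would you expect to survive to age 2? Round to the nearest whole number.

Expected survivors = N0 · l_2 = 100 × 0.971 = 97.1 → 97

97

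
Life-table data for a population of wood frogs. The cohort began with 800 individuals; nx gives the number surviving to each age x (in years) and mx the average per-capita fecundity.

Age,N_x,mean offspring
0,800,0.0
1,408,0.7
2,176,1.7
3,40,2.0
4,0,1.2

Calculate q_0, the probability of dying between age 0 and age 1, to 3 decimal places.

lx = nx/n0 = nx/800: 1, 0.51, 0.22, 0.05, 0
q_0 = (l_0 − l_1) / l_0 = (1 − 0.51) / 1
     = 0.49 / 1 = 0.49 → 0.490

0.490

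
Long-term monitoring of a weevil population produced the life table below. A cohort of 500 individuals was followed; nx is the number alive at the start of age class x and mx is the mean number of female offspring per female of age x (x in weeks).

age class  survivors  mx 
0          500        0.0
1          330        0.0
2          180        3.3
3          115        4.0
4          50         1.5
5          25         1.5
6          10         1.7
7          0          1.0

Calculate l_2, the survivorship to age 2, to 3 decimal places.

0.360

l_2 = n_2/n_0 = 180/500 = 0.36 → 0.360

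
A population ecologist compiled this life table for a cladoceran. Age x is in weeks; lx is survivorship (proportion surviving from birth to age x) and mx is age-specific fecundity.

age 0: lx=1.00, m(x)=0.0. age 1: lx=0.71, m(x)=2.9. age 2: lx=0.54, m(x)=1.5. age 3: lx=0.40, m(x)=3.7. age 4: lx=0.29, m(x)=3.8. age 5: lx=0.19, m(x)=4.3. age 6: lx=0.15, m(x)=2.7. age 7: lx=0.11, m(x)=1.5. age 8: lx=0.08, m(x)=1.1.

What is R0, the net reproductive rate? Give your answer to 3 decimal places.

lx·mx by age: 0, 2.059, 0.81, 1.48, 1.102, 0.817, 0.405, 0.165, 0.088
R0 = Σ lx·mx = 6.926 → 6.926

6.926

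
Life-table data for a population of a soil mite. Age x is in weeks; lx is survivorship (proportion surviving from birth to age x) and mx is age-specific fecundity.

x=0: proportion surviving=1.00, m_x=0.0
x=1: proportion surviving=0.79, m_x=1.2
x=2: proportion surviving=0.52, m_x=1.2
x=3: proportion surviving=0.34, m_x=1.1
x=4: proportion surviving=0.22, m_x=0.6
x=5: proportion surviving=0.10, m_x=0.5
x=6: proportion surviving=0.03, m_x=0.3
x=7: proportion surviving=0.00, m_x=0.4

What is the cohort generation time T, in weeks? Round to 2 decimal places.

lx·mx: 0, 0.948, 0.624, 0.374, 0.132, 0.05, 0.009, 0 → R0 = 2.137
x·lx·mx: 0, 0.948, 1.248, 1.122, 0.528, 0.25, 0.054, 0 → Σ = 4.15
T = 4.15 / 2.137 = 1.941975… → 1.94

1.94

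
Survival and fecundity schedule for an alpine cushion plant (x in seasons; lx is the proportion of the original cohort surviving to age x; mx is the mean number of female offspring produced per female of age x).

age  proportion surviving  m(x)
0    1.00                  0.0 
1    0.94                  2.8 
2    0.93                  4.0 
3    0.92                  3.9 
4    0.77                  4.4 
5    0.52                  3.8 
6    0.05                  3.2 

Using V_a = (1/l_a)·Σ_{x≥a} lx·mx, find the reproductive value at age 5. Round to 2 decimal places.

lx·mx for x ≥ 5: 1.976, 0.16 → sum = 2.136
V_5 = 2.136 / l_5 = 2.136 / 0.52 = 4.107692… → 4.11

4.11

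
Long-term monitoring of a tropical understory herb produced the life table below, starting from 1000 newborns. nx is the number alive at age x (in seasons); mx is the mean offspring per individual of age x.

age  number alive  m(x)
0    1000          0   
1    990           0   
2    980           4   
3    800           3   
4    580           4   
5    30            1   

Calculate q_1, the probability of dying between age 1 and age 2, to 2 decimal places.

lx = nx/n0 = nx/1000: 1, 0.99, 0.98, 0.8, 0.58, 0.03
q_1 = (l_1 − l_2) / l_1 = (0.99 − 0.98) / 0.99
     = 0.01 / 0.99 = 0.010101… → 0.01

0.01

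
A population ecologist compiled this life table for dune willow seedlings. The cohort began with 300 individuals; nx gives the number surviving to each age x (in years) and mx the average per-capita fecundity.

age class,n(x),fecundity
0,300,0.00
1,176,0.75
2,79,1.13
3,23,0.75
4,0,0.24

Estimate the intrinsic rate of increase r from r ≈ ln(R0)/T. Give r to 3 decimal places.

-0.151

lx = nx/n0 = nx/300: 1, 0.58667…, 0.26333…, 0.07667…, 0
R0 = Σ lx·mx = 0 + 0.44… + 0.29757… + 0.0575… + 0 = 0.795067…
Σ x·lx·mx = 1.207633…; T = 1.207633…/0.795067… = 1.51891…
r ≈ ln(R0)/T = ln(0.795067…)/1.51891… = -0.15098… → -0.151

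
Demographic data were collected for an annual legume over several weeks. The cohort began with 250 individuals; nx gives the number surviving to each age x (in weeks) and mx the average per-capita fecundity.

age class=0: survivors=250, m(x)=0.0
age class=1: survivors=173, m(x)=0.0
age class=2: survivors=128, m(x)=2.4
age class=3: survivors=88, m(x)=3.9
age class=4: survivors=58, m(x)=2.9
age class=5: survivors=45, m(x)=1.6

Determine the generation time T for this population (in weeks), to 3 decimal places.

3.006

lx = nx/n0 = nx/250: 1, 0.692, 0.512, 0.352, 0.232, 0.18
lx·mx: 0, 0, 1.2288, 1.3728, 0.6728, 0.288 → R0 = 3.5624
x·lx·mx: 0, 0, 2.4576, 4.1184, 2.6912, 1.44 → Σ = 10.7072
T = 10.7072 / 3.5624 = 3.005614… → 3.006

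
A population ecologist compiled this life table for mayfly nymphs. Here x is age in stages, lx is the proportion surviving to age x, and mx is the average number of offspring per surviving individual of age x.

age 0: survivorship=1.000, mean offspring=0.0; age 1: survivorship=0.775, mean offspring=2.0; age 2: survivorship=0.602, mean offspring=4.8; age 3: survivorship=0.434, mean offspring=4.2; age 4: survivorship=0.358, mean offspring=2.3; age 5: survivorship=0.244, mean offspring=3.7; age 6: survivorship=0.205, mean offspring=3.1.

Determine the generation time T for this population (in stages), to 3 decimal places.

lx·mx: 0, 1.55, 2.8896, 1.8228, 0.8234, 0.9028, 0.6355 → R0 = 8.6241
x·lx·mx: 0, 1.55, 5.7792, 5.4684, 3.2936, 4.514, 3.813 → Σ = 24.4182
T = 24.4182 / 8.6241 = 2.831391… → 2.831

2.831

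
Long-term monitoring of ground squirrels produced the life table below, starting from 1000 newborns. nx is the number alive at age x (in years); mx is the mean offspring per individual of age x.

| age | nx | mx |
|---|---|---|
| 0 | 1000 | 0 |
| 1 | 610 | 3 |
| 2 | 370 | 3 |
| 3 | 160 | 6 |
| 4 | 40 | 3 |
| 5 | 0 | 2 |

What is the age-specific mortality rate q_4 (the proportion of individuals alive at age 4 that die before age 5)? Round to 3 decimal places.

lx = nx/n0 = nx/1000: 1, 0.61, 0.37, 0.16, 0.04, 0
q_4 = (l_4 − l_5) / l_4 = (0.04 − 0) / 0.04
     = 0.04 / 0.04 = 1 → 1.000

1.000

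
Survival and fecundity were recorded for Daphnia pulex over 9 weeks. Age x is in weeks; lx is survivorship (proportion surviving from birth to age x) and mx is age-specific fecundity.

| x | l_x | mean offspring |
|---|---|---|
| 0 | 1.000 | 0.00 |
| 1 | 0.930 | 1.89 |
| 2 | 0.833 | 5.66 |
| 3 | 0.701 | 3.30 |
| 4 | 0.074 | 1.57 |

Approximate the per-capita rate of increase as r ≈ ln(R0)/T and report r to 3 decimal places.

1.047

R0 = Σ lx·mx = 0 + 1.7577 + 4.71478 + 2.3133 + 0.11618 = 8.90196
Σ x·lx·mx = 18.59188; T = 18.59188/8.90196 = 2.08852…
r ≈ ln(R0)/T = ln(8.90196)/2.08852… = 1.04681… → 1.047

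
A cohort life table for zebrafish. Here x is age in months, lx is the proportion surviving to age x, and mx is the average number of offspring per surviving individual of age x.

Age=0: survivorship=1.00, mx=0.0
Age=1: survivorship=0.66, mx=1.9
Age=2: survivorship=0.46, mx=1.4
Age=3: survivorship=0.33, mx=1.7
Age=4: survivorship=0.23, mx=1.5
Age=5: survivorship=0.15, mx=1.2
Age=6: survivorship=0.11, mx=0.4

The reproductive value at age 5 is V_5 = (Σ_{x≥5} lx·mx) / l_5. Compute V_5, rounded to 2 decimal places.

1.49

lx·mx for x ≥ 5: 0.18, 0.044 → sum = 0.224
V_5 = 0.224 / l_5 = 0.224 / 0.15 = 1.493333… → 1.49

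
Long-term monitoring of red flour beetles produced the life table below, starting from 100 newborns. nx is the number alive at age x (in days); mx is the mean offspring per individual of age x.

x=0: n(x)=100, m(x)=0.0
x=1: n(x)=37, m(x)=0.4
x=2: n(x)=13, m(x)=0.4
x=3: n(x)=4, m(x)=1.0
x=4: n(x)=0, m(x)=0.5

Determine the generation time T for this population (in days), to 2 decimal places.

lx = nx/n0 = nx/100: 1, 0.37, 0.13, 0.04, 0
lx·mx: 0, 0.148, 0.052, 0.04, 0 → R0 = 0.24
x·lx·mx: 0, 0.148, 0.104, 0.12, 0 → Σ = 0.372
T = 0.372 / 0.24 = 1.55 → 1.55

1.55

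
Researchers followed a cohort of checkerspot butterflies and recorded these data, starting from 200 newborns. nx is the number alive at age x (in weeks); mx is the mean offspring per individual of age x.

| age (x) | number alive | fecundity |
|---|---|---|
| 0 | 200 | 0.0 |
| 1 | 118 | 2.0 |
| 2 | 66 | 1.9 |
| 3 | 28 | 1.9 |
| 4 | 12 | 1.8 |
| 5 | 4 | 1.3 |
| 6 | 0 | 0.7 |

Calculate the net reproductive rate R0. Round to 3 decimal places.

2.207

lx = nx/n0 = nx/200: 1, 0.59, 0.33, 0.14, 0.06, 0.02, 0
lx·mx by age: 0, 1.18, 0.627, 0.266, 0.108, 0.026, 0
R0 = Σ lx·mx = 2.207 → 2.207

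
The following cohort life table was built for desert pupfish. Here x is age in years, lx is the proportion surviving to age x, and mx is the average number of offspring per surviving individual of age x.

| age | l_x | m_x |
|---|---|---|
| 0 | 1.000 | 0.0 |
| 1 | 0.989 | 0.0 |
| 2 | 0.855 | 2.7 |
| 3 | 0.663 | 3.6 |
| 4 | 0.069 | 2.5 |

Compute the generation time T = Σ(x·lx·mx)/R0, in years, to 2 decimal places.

lx·mx: 0, 0, 2.3085, 2.3868, 0.1725 → R0 = 4.8678
x·lx·mx: 0, 0, 4.617, 7.1604, 0.69 → Σ = 12.4674
T = 12.4674 / 4.8678 = 2.561198… → 2.56

2.56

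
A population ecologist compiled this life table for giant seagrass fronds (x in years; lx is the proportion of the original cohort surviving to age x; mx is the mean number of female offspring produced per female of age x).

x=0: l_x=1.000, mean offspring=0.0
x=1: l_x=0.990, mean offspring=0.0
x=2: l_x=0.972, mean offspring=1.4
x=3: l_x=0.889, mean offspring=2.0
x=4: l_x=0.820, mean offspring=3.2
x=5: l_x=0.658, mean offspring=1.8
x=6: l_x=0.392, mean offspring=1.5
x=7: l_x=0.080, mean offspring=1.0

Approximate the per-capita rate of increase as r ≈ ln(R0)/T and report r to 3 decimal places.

0.541

R0 = Σ lx·mx = 0 + 0 + 1.3608 + 1.778 + 2.624 + 1.1844 + 0.588 + 0.08 = 7.6152
Σ x·lx·mx = 28.5616; T = 28.5616/7.6152 = 3.7506…
r ≈ ln(R0)/T = ln(7.6152)/3.7506… = 0.54129… → 0.541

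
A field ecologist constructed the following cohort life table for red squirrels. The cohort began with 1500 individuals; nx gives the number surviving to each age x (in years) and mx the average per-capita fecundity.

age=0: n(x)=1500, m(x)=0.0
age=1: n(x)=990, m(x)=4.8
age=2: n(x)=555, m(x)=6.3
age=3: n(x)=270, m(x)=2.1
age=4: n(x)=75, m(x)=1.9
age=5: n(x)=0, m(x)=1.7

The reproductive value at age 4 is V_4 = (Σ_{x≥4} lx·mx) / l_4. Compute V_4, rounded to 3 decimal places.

1.900

lx = nx/n0 = nx/1500: 1, 0.66, 0.37, 0.18, 0.05, 0
lx·mx for x ≥ 4: 0.095, 0 → sum = 0.095
V_4 = 0.095 / l_4 = 0.095 / 0.05 = 1.9 → 1.900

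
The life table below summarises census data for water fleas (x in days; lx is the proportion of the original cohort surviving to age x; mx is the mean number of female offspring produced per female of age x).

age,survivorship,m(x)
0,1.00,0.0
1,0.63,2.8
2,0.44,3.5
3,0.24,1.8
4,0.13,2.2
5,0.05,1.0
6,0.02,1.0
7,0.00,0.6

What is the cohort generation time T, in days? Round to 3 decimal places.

lx·mx: 0, 1.764, 1.54, 0.432, 0.286, 0.05, 0.02, 0 → R0 = 4.092
x·lx·mx: 0, 1.764, 3.08, 1.296, 1.144, 0.25, 0.12, 0 → Σ = 7.654
T = 7.654 / 4.092 = 1.870479… → 1.870

1.870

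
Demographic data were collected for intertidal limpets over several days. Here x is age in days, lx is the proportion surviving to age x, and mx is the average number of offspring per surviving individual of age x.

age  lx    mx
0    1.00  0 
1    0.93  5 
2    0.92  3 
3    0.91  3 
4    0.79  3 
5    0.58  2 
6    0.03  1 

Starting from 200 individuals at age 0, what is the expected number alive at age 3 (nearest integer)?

Expected survivors = N0 · l_3 = 200 × 0.91 = 182 → 182

182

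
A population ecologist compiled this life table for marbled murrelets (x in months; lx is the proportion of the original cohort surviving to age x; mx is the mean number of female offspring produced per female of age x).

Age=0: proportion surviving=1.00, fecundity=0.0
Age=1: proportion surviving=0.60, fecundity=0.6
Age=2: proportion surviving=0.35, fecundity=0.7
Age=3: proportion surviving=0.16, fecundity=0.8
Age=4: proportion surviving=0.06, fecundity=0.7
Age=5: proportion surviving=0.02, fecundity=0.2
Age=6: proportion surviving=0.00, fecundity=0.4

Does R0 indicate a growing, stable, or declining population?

R0 = Σ lx·mx = 0 + 0.36 + 0.245 + 0.128 + 0.042 + 0.004 + 0 = 0.779
R0 < 1, so the population is declining.

declining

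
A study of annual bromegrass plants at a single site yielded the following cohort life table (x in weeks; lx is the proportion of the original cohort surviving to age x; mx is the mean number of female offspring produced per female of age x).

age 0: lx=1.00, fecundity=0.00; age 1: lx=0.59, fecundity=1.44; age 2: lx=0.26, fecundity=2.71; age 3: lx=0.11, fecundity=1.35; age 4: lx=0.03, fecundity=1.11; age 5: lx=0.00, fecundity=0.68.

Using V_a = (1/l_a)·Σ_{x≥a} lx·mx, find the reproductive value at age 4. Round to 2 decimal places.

1.11

lx·mx for x ≥ 4: 0.0333, 0 → sum = 0.0333
V_4 = 0.0333 / l_4 = 0.0333 / 0.03 = 1.11 → 1.11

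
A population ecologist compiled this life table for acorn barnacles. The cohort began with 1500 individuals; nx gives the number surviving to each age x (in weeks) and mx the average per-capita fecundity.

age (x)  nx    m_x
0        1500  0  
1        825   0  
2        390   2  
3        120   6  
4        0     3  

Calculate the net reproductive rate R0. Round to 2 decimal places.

1.00

lx = nx/n0 = nx/1500: 1, 0.55, 0.26, 0.08, 0
lx·mx by age: 0, 0, 0.52, 0.48, 0
R0 = Σ lx·mx = 1 → 1.00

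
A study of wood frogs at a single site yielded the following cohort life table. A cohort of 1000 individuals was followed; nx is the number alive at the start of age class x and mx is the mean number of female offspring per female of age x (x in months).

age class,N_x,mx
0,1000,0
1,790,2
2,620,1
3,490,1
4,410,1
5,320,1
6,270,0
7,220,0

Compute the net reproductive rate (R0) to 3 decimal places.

3.420

lx = nx/n0 = nx/1000: 1, 0.79, 0.62, 0.49, 0.41, 0.32, 0.27, 0.22
lx·mx by age: 0, 1.58, 0.62, 0.49, 0.41, 0.32, 0, 0
R0 = Σ lx·mx = 3.42 → 3.420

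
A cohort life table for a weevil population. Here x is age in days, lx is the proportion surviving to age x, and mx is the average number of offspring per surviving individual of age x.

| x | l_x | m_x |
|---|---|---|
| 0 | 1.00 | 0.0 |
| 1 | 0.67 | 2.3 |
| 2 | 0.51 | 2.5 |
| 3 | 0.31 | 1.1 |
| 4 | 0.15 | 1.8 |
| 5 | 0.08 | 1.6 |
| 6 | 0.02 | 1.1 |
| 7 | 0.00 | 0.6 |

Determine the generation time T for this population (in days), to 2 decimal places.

lx·mx: 0, 1.541, 1.275, 0.341, 0.27, 0.128, 0.022, 0 → R0 = 3.577
x·lx·mx: 0, 1.541, 2.55, 1.023, 1.08, 0.64, 0.132, 0 → Σ = 6.966
T = 6.966 / 3.577 = 1.947442… → 1.95

1.95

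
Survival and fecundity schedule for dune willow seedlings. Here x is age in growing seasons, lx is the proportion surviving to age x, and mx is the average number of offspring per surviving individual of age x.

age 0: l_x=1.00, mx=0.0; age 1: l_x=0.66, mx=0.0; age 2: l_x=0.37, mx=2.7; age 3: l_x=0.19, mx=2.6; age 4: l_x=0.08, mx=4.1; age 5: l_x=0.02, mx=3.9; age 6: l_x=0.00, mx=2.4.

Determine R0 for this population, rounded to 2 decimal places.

1.90

lx·mx by age: 0, 0, 0.999, 0.494, 0.328, 0.078, 0
R0 = Σ lx·mx = 1.899 → 1.90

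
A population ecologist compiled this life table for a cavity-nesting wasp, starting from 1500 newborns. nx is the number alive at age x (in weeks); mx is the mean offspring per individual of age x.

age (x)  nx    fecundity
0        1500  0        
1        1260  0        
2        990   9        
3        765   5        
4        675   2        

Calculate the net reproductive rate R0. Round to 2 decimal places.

lx = nx/n0 = nx/1500: 1, 0.84, 0.66, 0.51, 0.45
lx·mx by age: 0, 0, 5.94, 2.55, 0.9
R0 = Σ lx·mx = 9.39 → 9.39

9.39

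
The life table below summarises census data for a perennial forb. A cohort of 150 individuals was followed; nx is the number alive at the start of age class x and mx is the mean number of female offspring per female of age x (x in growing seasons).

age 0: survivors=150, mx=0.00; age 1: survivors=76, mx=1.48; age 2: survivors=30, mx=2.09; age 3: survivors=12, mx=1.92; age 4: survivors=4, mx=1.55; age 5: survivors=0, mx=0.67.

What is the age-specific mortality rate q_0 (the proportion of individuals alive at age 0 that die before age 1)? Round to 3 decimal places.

lx = nx/n0 = nx/150: 1, 0.50667…, 0.2, 0.08, 0.02667…, 0
q_0 = (l_0 − l_1) / l_0 = (1 − 0.506667…) / 1
     = 0.493333… / 1 = 0.493333… → 0.493

0.493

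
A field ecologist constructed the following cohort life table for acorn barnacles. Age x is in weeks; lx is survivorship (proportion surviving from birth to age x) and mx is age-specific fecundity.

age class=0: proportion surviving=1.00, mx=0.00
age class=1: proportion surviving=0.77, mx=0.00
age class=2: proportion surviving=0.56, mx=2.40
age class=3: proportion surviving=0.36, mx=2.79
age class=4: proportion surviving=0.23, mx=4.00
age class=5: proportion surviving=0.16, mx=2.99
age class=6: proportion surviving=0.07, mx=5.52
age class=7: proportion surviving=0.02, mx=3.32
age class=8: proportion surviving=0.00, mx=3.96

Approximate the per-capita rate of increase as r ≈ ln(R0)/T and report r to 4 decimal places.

R0 = Σ lx·mx = 0 + 0 + 1.344 + 1.0044 + 0.92 + 0.4784 + 0.3864 + 0.0664 + 0 = 4.1996
Σ x·lx·mx = 14.5564; T = 14.5564/4.1996 = 3.46614…
r ≈ ln(R0)/T = ln(4.1996)/3.46614… = 0.414002… → 0.4140

0.4140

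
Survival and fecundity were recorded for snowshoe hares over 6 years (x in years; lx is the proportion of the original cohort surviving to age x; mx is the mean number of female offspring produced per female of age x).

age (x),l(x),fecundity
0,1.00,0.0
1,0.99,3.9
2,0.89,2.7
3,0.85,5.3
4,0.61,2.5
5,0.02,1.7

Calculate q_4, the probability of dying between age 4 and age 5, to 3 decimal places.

q_4 = (l_4 − l_5) / l_4 = (0.61 − 0.02) / 0.61
     = 0.59 / 0.61 = 0.967213… → 0.967

0.967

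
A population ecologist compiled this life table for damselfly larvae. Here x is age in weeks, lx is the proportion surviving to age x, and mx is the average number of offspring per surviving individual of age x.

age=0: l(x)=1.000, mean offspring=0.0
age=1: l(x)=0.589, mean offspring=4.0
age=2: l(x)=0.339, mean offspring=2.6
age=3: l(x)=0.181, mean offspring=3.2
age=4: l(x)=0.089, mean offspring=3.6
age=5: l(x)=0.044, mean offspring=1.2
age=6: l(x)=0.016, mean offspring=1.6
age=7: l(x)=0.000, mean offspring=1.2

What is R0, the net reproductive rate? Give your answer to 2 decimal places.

lx·mx by age: 0, 2.356, 0.8814, 0.5792, 0.3204, 0.0528, 0.0256, 0
R0 = Σ lx·mx = 4.2154 → 4.22

4.22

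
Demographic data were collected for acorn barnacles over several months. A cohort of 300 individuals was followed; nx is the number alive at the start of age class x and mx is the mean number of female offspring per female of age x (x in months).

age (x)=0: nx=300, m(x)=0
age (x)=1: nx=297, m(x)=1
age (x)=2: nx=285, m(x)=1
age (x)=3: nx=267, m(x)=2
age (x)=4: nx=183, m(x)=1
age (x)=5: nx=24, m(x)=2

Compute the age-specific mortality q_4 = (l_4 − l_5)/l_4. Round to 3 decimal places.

lx = nx/n0 = nx/300: 1, 0.99, 0.95, 0.89, 0.61, 0.08
q_4 = (l_4 − l_5) / l_4 = (0.61 − 0.08) / 0.61
     = 0.53 / 0.61 = 0.868852… → 0.869

0.869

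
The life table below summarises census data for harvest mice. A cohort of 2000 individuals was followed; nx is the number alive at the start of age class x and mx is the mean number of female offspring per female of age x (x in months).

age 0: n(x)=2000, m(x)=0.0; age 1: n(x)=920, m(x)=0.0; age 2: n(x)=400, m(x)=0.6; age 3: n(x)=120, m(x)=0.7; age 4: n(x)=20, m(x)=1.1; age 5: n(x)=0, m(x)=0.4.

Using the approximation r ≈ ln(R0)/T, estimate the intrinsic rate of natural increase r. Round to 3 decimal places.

lx = nx/n0 = nx/2000: 1, 0.46, 0.2, 0.06, 0.01, 0
R0 = Σ lx·mx = 0 + 0 + 0.12 + 0.042 + 0.011 + 0 = 0.173
Σ x·lx·mx = 0.41; T = 0.41/0.173 = 2.36994…
r ≈ ln(R0)/T = ln(0.173)/2.36994… = -0.7403… → -0.740

-0.740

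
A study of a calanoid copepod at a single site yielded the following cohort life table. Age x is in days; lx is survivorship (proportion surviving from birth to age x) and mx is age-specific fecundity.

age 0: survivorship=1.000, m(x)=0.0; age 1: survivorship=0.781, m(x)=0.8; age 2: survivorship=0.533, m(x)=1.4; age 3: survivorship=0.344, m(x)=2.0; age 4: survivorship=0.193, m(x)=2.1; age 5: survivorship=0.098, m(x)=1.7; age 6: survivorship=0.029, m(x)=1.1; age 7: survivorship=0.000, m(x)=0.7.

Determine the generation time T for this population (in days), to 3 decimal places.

lx·mx: 0, 0.6248, 0.7462, 0.688, 0.4053, 0.1666, 0.0319, 0 → R0 = 2.6628
x·lx·mx: 0, 0.6248, 1.4924, 2.064, 1.6212, 0.833, 0.1914, 0 → Σ = 6.8268
T = 6.8268 / 2.6628 = 2.563767… → 2.564

2.564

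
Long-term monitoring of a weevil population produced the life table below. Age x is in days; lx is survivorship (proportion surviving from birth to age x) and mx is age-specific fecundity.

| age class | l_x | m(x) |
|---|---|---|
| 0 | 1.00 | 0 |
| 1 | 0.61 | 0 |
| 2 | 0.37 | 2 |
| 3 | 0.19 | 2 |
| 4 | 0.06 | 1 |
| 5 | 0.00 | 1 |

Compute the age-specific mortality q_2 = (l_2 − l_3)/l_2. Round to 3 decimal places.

0.486

q_2 = (l_2 − l_3) / l_2 = (0.37 − 0.19) / 0.37
     = 0.18 / 0.37 = 0.486486… → 0.486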